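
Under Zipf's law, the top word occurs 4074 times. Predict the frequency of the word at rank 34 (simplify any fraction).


Zipf's law: freq(rank) = f1 / rank
f1 = 4074, rank = 34
freq = 4074 / 34
GCD(4074, 34) = 2
Simplified: 2037/17

2037/17


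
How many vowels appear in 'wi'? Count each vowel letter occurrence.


Scanning each character of 'wi':
  Position 1: 'w' -> consonant (running count: 0)
  Position 2: 'i' -> vowel (running count: 1)
Total vowels: 1

1


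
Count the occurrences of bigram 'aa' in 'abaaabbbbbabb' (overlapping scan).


Scanning 'abaaabbbbbabb' for bigram 'aa':
  Position 0: 'ab' -> no
  Position 1: 'ba' -> no
  Position 2: 'aa' -> MATCH
  Position 3: 'aa' -> MATCH
  Position 4: 'ab' -> no
  Position 5: 'bb' -> no
  Position 6: 'bb' -> no
  Position 7: 'bb' -> no
  Position 8: 'bb' -> no
  Position 9: 'ba' -> no
  Position 10: 'ab' -> no
  Position 11: 'bb' -> no
Total matches: 2

2


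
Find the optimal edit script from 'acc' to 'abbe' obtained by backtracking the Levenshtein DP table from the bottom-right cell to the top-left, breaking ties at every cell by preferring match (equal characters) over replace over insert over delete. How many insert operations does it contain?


Edit distance = 3. Backtracking from cell (3, 4) with preference match > replace > insert > delete,
then listing the resulting alignment 'acc' -> 'abbe' left to right:
  Step 1: keep 'a'
  Step 2: insert 'b' [insertion #1]
  Step 3: replace c->b
  Step 4: replace c->e
Total insertions: 1

1


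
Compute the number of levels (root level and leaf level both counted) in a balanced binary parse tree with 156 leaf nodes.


In a balanced binary tree with n leaves the deepest leaf is ceil(log2(n)) edges below the root,
so counting node levels inclusive of root and leaves gives ceil(log2(n)) + 1 levels.
log2(156) = 7.2854
ceil(7.2854) = 8
levels = 8 + 1 = 9

9


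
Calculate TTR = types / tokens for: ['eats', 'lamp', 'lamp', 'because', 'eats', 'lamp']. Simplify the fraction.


Tokens: 6
Unique types: ('because', 'eats', 'lamp') = 3
TTR = 3/6
Simplify: divide both by 3 -> 1/2
TTR = 1/2

1/2


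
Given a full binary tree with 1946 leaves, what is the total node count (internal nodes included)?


Leaf nodes (terminals): 1946
Internal nodes = n - 1 = 1946 - 1 = 1945
Total = leaves + internal = 1946 + 1945 = 3891

3891


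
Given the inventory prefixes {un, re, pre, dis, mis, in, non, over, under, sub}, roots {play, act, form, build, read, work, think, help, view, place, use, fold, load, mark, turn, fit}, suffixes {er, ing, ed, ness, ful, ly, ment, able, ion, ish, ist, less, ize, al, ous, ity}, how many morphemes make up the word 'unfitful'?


Segmenting 'unfitful' against the inventory:
  'un' -> prefix (morpheme 1)
  'fit' -> root (morpheme 2)
  'ful' -> suffix (morpheme 3)
Total morphemes: 3

3


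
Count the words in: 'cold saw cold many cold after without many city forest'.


Counting words by splitting on spaces:
  Word 1: 'cold'
  Word 2: 'saw'
  Word 3: 'cold'
  Word 4: 'many'
  Word 5: 'cold'
  Word 6: 'after'
  Word 7: 'without'
  Word 8: 'many'
  Word 9: 'city'
  Word 10: 'forest'
Total words: 10

10


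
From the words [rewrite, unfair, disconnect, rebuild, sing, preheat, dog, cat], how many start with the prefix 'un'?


Checking each word for prefix 'un':
  'rewrite' -> no (count: 0)
  'unfair' -> YES, starts with 'un' (count: 1)
  'disconnect' -> no (count: 1)
  'rebuild' -> no (count: 1)
  'sing' -> no (count: 1)
  'preheat' -> no (count: 1)
  'dog' -> no (count: 1)
  'cat' -> no (count: 1)
Total with prefix 'un': 1

1


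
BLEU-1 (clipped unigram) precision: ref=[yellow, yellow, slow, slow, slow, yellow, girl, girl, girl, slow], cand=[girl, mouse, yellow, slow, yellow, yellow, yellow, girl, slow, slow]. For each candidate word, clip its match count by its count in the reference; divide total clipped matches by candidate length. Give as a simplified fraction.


Reference word counts: {'girl': 3, 'slow': 4, 'yellow': 3}
Checking each candidate word (with clipping):
  'girl' -> in reference (ref count 3, used 1/3) -> match (matches: 1)
  'mouse' -> not in reference -> no match (matches: 1)
  'yellow' -> in reference (ref count 3, used 1/3) -> match (matches: 2)
  'slow' -> in reference (ref count 4, used 1/4) -> match (matches: 3)
  'yellow' -> in reference (ref count 3, used 2/3) -> match (matches: 4)
  'yellow' -> in reference (ref count 3, used 3/3) -> match (matches: 5)
  'yellow' -> ref count 3 already used up (3/3) -> clipped, no match (matches: 5)
  'girl' -> in reference (ref count 3, used 2/3) -> match (matches: 6)
  'slow' -> in reference (ref count 4, used 2/4) -> match (matches: 7)
  'slow' -> in reference (ref count 4, used 3/4) -> match (matches: 8)
Clipped matches: 8, Candidate length: 10
Precision = 8/10 = 4/5

4/5


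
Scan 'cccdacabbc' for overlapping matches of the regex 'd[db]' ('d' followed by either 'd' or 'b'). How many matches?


Pattern: d[db] means 'd' followed by either 'd' or 'b'.
Scanning 'cccdacabbc' position-by-position:
  Pos 0: window 'cc' -> no
  Pos 1: window 'cc' -> no
  Pos 2: window 'cd' -> no
  Pos 3: window 'da' -> no
  Pos 4: window 'ac' -> no
  Pos 5: window 'ca' -> no
  Pos 6: window 'ab' -> no
  Pos 7: window 'bb' -> no
  Pos 8: window 'bc' -> no
  Pos 9: window 'c' -> no
Total matches: 0

0


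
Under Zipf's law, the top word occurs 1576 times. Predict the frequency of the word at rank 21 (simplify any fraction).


Zipf's law: freq(rank) = f1 / rank
f1 = 1576, rank = 21
freq = 1576 / 21
GCD(1576, 21) = 1
Simplified: 1576/21

1576/21


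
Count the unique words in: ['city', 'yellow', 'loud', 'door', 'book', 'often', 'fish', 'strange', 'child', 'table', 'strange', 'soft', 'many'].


Listing all tokens and tracking unique types:
  Token 1: 'city' -> NEW (unique so far: 1)
  Token 2: 'yellow' -> NEW (unique so far: 2)
  Token 3: 'loud' -> NEW (unique so far: 3)
  Token 4: 'door' -> NEW (unique so far: 4)
  Token 5: 'book' -> NEW (unique so far: 5)
  Token 6: 'often' -> NEW (unique so far: 6)
  Token 7: 'fish' -> NEW (unique so far: 7)
  Token 8: 'strange' -> NEW (unique so far: 8)
  Token 9: 'child' -> NEW (unique so far: 9)
  Token 10: 'table' -> NEW (unique so far: 10)
  Token 11: 'strange' -> duplicate (unique so far: 10)
  Token 12: 'soft' -> NEW (unique so far: 11)
  Token 13: 'many' -> NEW (unique so far: 12)
Unique types: ('book', 'child', 'city', 'door', 'fish', 'loud', 'many', 'often', 'soft', 'strange', 'table', 'yellow')
Vocabulary size: 12

12


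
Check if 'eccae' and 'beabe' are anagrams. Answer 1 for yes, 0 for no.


Sort characters of 'eccae': 'accee'
Sort characters of 'beabe': 'abbee'
Sorted forms differ -> they are NOT anagrams
Result: 0

0


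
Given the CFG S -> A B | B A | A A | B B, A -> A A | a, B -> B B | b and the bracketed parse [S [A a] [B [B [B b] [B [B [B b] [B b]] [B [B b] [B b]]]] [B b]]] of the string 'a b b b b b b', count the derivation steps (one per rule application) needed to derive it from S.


Every bracketed nonterminal node [X ...] in the tree is produced by exactly one rule application.
Reading the tree off as a leftmost derivation:
  Step 1: S  =>  A B   (applied S -> A B)
  Step 2: A B  =>  a B   (applied A -> a)
  Step 3: a B  =>  a B B   (applied B -> B B)
  Step 4: a B B  =>  a B B B   (applied B -> B B)
  Step 5: a B B B  =>  a b B B   (applied B -> b)
  Step 6: a b B B  =>  a b B B B   (applied B -> B B)
  Step 7: a b B B B  =>  a b B B B B   (applied B -> B B)
  Step 8: a b B B B B  =>  a b b B B B   (applied B -> b)
  Step 9: a b b B B B  =>  a b b b B B   (applied B -> b)
  Step 10: a b b b B B  =>  a b b b B B B   (applied B -> B B)
  Step 11: a b b b B B B  =>  a b b b b B B   (applied B -> b)
  Step 12: a b b b b B B  =>  a b b b b b B   (applied B -> b)
  Step 13: a b b b b b B  =>  a b b b b b b   (applied B -> b)
Final yield: a b b b b b b
Total rewrite steps: 13

13


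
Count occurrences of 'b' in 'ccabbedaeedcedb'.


Scanning 'ccabbedaeedcedb' for 'b':
  Position 3: 'b' -> MATCH (count: 1)
  Position 4: 'b' -> MATCH (count: 2)
  Position 14: 'b' -> MATCH (count: 3)
Total occurrences of 'b': 3

3


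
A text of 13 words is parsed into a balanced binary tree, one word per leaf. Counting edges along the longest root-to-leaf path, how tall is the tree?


In a balanced binary tree with n leaves the deepest leaf is ceil(log2(n)) edges below the root.
log2(13) = 3.7004
ceil(3.7004) = 4
height (edges) = 4

4


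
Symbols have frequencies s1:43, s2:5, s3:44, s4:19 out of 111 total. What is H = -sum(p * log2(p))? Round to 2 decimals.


Computing entropy H = -sum(p_i * log2(p_i)):
  s1: p = 43/111 = 0.3874, -p*log2(p) = 0.5300
  s2: p = 5/111 = 0.0450, -p*log2(p) = 0.2015
  s3: p = 44/111 = 0.3964, -p*log2(p) = 0.5292
  s4: p = 19/111 = 0.1712, -p*log2(p) = 0.4359
H = sum of terms = 1.6966
Rounded to 2 decimals: 1.70

1.70


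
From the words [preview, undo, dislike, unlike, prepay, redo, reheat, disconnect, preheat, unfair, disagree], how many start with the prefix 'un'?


Checking each word for prefix 'un':
  'preview' -> no (count: 0)
  'undo' -> YES, starts with 'un' (count: 1)
  'dislike' -> no (count: 1)
  'unlike' -> YES, starts with 'un' (count: 2)
  'prepay' -> no (count: 2)
  'redo' -> no (count: 2)
  'reheat' -> no (count: 2)
  'disconnect' -> no (count: 2)
  'preheat' -> no (count: 2)
  'unfair' -> YES, starts with 'un' (count: 3)
  'disagree' -> no (count: 3)
Total with prefix 'un': 3

3


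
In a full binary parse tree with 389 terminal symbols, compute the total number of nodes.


Leaf nodes (terminals): 389
Internal nodes = n - 1 = 389 - 1 = 388
Total = leaves + internal = 389 + 388 = 777

777


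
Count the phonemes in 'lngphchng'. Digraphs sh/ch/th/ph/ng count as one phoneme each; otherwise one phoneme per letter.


Parsing 'lngphchng' greedily, digraphs first:
  'l' -> consonant phoneme (phonemes so far: 1)
  'ng' -> digraph (1 consonant phoneme) (phonemes so far: 2)
  'ph' -> digraph (1 consonant phoneme) (phonemes so far: 3)
  'ch' -> digraph (1 consonant phoneme) (phonemes so far: 4)
  'ng' -> digraph (1 consonant phoneme) (phonemes so far: 5)
Total phonemes: 5

5


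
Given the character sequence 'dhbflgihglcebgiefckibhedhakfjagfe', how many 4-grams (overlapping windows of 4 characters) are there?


String 'dhbflgihglcebgiefckibhedhakfjagfe' has length L = 33.
Number of overlapping n-grams = L - n + 1
Substituting: 33 - 4 + 1 = 30

30


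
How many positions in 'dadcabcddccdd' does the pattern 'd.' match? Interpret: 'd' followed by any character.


Pattern: d. means 'd' followed by any character.
Scanning 'dadcabcddccdd' position-by-position:
  Pos 0: window 'da' -> MATCH
  Pos 1: window 'ad' -> no
  Pos 2: window 'dc' -> MATCH
  Pos 3: window 'ca' -> no
  Pos 4: window 'ab' -> no
  Pos 5: window 'bc' -> no
  Pos 6: window 'cd' -> no
  Pos 7: window 'dd' -> MATCH
  Pos 8: window 'dc' -> MATCH
  Pos 9: window 'cc' -> no
  Pos 10: window 'cd' -> no
  Pos 11: window 'dd' -> MATCH
  Pos 12: window 'd' -> no
Total matches: 5

5


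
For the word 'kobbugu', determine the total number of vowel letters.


Scanning each character of 'kobbugu':
  Position 1: 'k' -> consonant (running count: 0)
  Position 2: 'o' -> vowel (running count: 1)
  Position 3: 'b' -> consonant (running count: 1)
  Position 4: 'b' -> consonant (running count: 1)
  Position 5: 'u' -> vowel (running count: 2)
  Position 6: 'g' -> consonant (running count: 2)
  Position 7: 'u' -> vowel (running count: 3)
Total vowels: 3

3


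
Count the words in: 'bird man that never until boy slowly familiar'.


Counting words by splitting on spaces:
  Word 1: 'bird'
  Word 2: 'man'
  Word 3: 'that'
  Word 4: 'never'
  Word 5: 'until'
  Word 6: 'boy'
  Word 7: 'slowly'
  Word 8: 'familiar'
Total words: 8

8


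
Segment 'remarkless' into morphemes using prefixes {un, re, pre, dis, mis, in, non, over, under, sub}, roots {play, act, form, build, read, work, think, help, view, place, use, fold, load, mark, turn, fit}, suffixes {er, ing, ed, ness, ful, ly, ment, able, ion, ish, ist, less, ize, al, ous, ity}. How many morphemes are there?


Segmenting 'remarkless' against the inventory:
  're' -> prefix (morpheme 1)
  'mark' -> root (morpheme 2)
  'less' -> suffix (morpheme 3)
Total morphemes: 3

3


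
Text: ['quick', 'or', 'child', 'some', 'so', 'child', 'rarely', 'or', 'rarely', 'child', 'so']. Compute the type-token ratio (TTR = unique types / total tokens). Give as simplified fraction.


Tokens: 11
Unique types: ('child', 'or', 'quick', 'rarely', 'so', 'some') = 6
TTR = 6/11
Already in lowest terms.

6/11


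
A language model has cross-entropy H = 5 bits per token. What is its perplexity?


Perplexity formula: PP = 2^H
H = 5
PP = 2^5
Steps: 2^1 = 2, 2^2 = 4, 2^3 = 8, 2^4 = 16, 2^5 = 32
PP = 32

32


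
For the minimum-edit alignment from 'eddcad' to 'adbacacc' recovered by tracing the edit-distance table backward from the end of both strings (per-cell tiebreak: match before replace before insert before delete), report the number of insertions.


Edit distance = 5. Backtracking from cell (6, 8) with preference match > replace > insert > delete,
then listing the resulting alignment 'eddcad' -> 'adbacacc' left to right:
  Step 1: replace e->a
  Step 2: keep 'd'
  Step 3: insert 'b' [insertion #1]
  Step 4: replace d->a
  Step 5: keep 'c'
  Step 6: keep 'a'
  Step 7: insert 'c' [insertion #2]
  Step 8: replace d->c
Total insertions: 2

2


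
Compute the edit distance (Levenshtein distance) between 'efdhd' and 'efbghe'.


Building DP table for s1='efdhd' (len 5) and s2='efbghe' (len 6):
       e  f  b  g  h  e
    0  1  2  3  4  5  6
  e 1  0  1  2  3  4  5
  f 2  1  0  1  2  3  4
  d 3  2  1  1  2  3  4
  h 4  3  2  2  2  2  3
  d 5  4  3  3  3  3  3
Edit distance = dp[5][6] = 3

3


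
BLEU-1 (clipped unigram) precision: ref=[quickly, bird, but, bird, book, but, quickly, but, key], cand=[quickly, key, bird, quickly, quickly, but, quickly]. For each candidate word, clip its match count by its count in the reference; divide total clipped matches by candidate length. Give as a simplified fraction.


Reference word counts: {'bird': 2, 'book': 1, 'but': 3, 'key': 1, 'quickly': 2}
Checking each candidate word (with clipping):
  'quickly' -> in reference (ref count 2, used 1/2) -> match (matches: 1)
  'key' -> in reference (ref count 1, used 1/1) -> match (matches: 2)
  'bird' -> in reference (ref count 2, used 1/2) -> match (matches: 3)
  'quickly' -> in reference (ref count 2, used 2/2) -> match (matches: 4)
  'quickly' -> ref count 2 already used up (2/2) -> clipped, no match (matches: 4)
  'but' -> in reference (ref count 3, used 1/3) -> match (matches: 5)
  'quickly' -> ref count 2 already used up (2/2) -> clipped, no match (matches: 5)
Clipped matches: 5, Candidate length: 7
Precision = 5/7

5/7


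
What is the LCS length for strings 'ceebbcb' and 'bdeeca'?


DP table for LCS of 'ceebbcb' and 'bdeeca':
       b  d  e  e  c  a
    0  0  0  0  0  0  0
  c 0  0  0  0  0  1  1
  e 0  0  0  1  1  1  1
  e 0  0  0  1  2  2  2
  b 0  1  1  1  2  2  2
  b 0  1  1  1  2  2  2
  c 0  1  1  1  2  3  3
  b 0  1  1  1  2  3  3
LCS: 'eec'
LCS length = 3

3


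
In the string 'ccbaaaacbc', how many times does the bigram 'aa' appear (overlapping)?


Scanning 'ccbaaaacbc' for bigram 'aa':
  Position 0: 'cc' -> no
  Position 1: 'cb' -> no
  Position 2: 'ba' -> no
  Position 3: 'aa' -> MATCH
  Position 4: 'aa' -> MATCH
  Position 5: 'aa' -> MATCH
  Position 6: 'ac' -> no
  Position 7: 'cb' -> no
  Position 8: 'bc' -> no
Total matches: 3

3


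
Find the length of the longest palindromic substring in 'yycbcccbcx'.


Scanning 'yycbcccbcx' for palindromic substrings.
Substring at positions 2-8: 'cbcccbc'.
Check: reverse('cbcccbc') = 'cbcccbc' -> palindrome confirmed.
Neighbouring characters ('y' / 'x') break symmetry, so it cannot extend further.
No longer palindromic substring exists; longest length = 7

7


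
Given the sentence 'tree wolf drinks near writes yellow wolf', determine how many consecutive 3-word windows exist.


Word trigrams from [7] words:
  Trigram 1: (tree wolf drinks)
  Trigram 2: (wolf drinks near)
  Trigram 3: (drinks near writes)
  Trigram 4: (near writes yellow)
  Trigram 5: (writes yellow wolf)
Total word trigrams: 7 - 2 = 5

5


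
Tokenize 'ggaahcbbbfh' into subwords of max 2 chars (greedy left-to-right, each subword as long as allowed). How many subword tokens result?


'ggaahcbbbfh' has 11 characters.
Chunking with max size 2:
  Chunk 1: 'gg' (positions 0-1)
  Chunk 2: 'aa' (positions 2-3)
  Chunk 3: 'hc' (positions 4-5)
  Chunk 4: 'bb' (positions 6-7)
  Chunk 5: 'bf' (positions 8-9)
  Chunk 6: 'h' (positions 10-10)
Total chunks: ceil(11 / 2) = 6

6


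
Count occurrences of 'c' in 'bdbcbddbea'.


Scanning 'bdbcbddbea' for 'c':
  Position 3: 'c' -> MATCH (count: 1)
Total occurrences of 'c': 1

1


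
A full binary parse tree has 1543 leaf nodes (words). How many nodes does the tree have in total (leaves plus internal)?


Leaf nodes (terminals): 1543
Internal nodes = n - 1 = 1543 - 1 = 1542
Total = leaves + internal = 1543 + 1542 = 3085

3085


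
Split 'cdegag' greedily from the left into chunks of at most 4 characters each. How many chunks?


'cdegag' has 6 characters.
Chunking with max size 4:
  Chunk 1: 'cdeg' (positions 0-3)
  Chunk 2: 'ag' (positions 4-5)
Total chunks: ceil(6 / 4) = 2

2


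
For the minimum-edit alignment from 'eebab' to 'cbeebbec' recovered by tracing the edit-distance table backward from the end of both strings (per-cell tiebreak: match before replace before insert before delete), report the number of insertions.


Edit distance = 5. Backtracking from cell (5, 8) with preference match > replace > insert > delete,
then listing the resulting alignment 'eebab' -> 'cbeebbec' left to right:
  Step 1: insert 'c' [insertion #1]
  Step 2: insert 'b' [insertion #2]
  Step 3: keep 'e'
  Step 4: keep 'e'
  Step 5: insert 'b' [insertion #3]
  Step 6: keep 'b'
  Step 7: replace a->e
  Step 8: replace b->c
Total insertions: 3

3


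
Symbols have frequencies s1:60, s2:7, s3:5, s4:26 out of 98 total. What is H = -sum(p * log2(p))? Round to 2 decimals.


Computing entropy H = -sum(p_i * log2(p_i)):
  s1: p = 60/98 = 0.6122, -p*log2(p) = 0.4334
  s2: p = 7/98 = 0.0714, -p*log2(p) = 0.2720
  s3: p = 5/98 = 0.0510, -p*log2(p) = 0.2190
  s4: p = 26/98 = 0.2653, -p*log2(p) = 0.5079
H = sum of terms = 1.4323
Rounded to 2 decimals: 1.43

1.43


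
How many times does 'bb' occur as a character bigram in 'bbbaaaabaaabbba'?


Scanning 'bbbaaaabaaabbba' for bigram 'bb':
  Position 0: 'bb' -> MATCH
  Position 1: 'bb' -> MATCH
  Position 2: 'ba' -> no
  Position 3: 'aa' -> no
  Position 4: 'aa' -> no
  Position 5: 'aa' -> no
  Position 6: 'ab' -> no
  Position 7: 'ba' -> no
  Position 8: 'aa' -> no
  Position 9: 'aa' -> no
  Position 10: 'ab' -> no
  Position 11: 'bb' -> MATCH
  Position 12: 'bb' -> MATCH
  Position 13: 'ba' -> no
Total matches: 4

4


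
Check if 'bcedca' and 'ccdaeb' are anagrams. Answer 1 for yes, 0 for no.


Sort characters of 'bcedca': 'abccde'
Sort characters of 'ccdaeb': 'abccde'
Sorted forms match -> they ARE anagrams
Result: 1

1


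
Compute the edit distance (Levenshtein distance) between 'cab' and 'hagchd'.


Building DP table for s1='cab' (len 3) and s2='hagchd' (len 6):
       h  a  g  c  h  d
    0  1  2  3  4  5  6
  c 1  1  2  3  3  4  5
  a 2  2  1  2  3  4  5
  b 3  3  2  2  3  4  5
Edit distance = dp[3][6] = 5

5


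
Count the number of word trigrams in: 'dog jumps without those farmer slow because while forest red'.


Word trigrams from [10] words:
  Trigram 1: (dog jumps without)
  Trigram 2: (jumps without those)
  Trigram 3: (without those farmer)
  Trigram 4: (those farmer slow)
  Trigram 5: (farmer slow because)
  Trigram 6: (slow because while)
  Trigram 7: (because while forest)
  Trigram 8: (while forest red)
Total word trigrams: 10 - 2 = 8

8


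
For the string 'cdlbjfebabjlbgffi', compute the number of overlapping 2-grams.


String 'cdlbjfebabjlbgffi' has length L = 17.
Number of overlapping n-grams = L - n + 1
Substituting: 17 - 2 + 1 = 16

16


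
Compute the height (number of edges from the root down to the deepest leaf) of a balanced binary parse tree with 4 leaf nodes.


In a balanced binary tree with n leaves the deepest leaf is ceil(log2(n)) edges below the root.
log2(4) = 2.0000
ceil(2.0000) = 2
height (edges) = 2

2


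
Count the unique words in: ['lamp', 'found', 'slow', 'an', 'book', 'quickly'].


Listing all tokens and tracking unique types:
  Token 1: 'lamp' -> NEW (unique so far: 1)
  Token 2: 'found' -> NEW (unique so far: 2)
  Token 3: 'slow' -> NEW (unique so far: 3)
  Token 4: 'an' -> NEW (unique so far: 4)
  Token 5: 'book' -> NEW (unique so far: 5)
  Token 6: 'quickly' -> NEW (unique so far: 6)
Unique types: ('an', 'book', 'found', 'lamp', 'quickly', 'slow')
Vocabulary size: 6

6


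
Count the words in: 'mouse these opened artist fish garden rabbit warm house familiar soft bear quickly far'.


Counting words by splitting on spaces:
  Word 1: 'mouse'
  Word 2: 'these'
  Word 3: 'opened'
  Word 4: 'artist'
  Word 5: 'fish'
  Word 6: 'garden'
  Word 7: 'rabbit'
  Word 8: 'warm'
  Word 9: 'house'
  Word 10: 'familiar'
  Word 11: 'soft'
  Word 12: 'bear'
  Word 13: 'quickly'
  Word 14: 'far'
Total words: 14

14


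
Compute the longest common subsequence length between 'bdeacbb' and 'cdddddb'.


DP table for LCS of 'bdeacbb' and 'cdddddb':
       c  d  d  d  d  d  b
    0  0  0  0  0  0  0  0
  b 0  0  0  0  0  0  0  1
  d 0  0  1  1  1  1  1  1
  e 0  0  1  1  1  1  1  1
  a 0  0  1  1  1  1  1  1
  c 0  1  1  1  1  1  1  1
  b 0  1  1  1  1  1  1  2
  b 0  1  1  1  1  1  1  2
LCS: 'db'
LCS length = 2

2


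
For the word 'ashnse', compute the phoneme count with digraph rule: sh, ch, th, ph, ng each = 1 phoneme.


Parsing 'ashnse' greedily, digraphs first:
  'a' -> vowel phoneme (phonemes so far: 1)
  'sh' -> digraph (1 consonant phoneme) (phonemes so far: 2)
  'n' -> consonant phoneme (phonemes so far: 3)
  's' -> consonant phoneme (phonemes so far: 4)
  'e' -> vowel phoneme (phonemes so far: 5)
Total phonemes: 5

5


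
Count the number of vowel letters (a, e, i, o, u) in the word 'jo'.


Scanning each character of 'jo':
  Position 1: 'j' -> consonant (running count: 0)
  Position 2: 'o' -> vowel (running count: 1)
Total vowels: 1

1


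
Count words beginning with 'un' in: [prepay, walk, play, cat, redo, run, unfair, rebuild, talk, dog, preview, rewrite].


Checking each word for prefix 'un':
  'prepay' -> no (count: 0)
  'walk' -> no (count: 0)
  'play' -> no (count: 0)
  'cat' -> no (count: 0)
  'redo' -> no (count: 0)
  'run' -> no (count: 0)
  'unfair' -> YES, starts with 'un' (count: 1)
  'rebuild' -> no (count: 1)
  'talk' -> no (count: 1)
  'dog' -> no (count: 1)
  'preview' -> no (count: 1)
  'rewrite' -> no (count: 1)
Total with prefix 'un': 1

1


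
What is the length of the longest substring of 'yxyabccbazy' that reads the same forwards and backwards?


Scanning 'yxyabccbazy' for palindromic substrings.
Substring at positions 3-8: 'abccba'.
Check: reverse('abccba') = 'abccba' -> palindrome confirmed.
Neighbouring characters ('y' / 'z') break symmetry, so it cannot extend further.
No longer palindromic substring exists; longest length = 6

6


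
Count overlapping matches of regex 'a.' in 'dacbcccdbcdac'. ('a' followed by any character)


Pattern: a. means 'a' followed by any character.
Scanning 'dacbcccdbcdac' position-by-position:
  Pos 0: window 'da' -> no
  Pos 1: window 'ac' -> MATCH
  Pos 2: window 'cb' -> no
  Pos 3: window 'bc' -> no
  Pos 4: window 'cc' -> no
  Pos 5: window 'cc' -> no
  Pos 6: window 'cd' -> no
  Pos 7: window 'db' -> no
  Pos 8: window 'bc' -> no
  Pos 9: window 'cd' -> no
  Pos 10: window 'da' -> no
  Pos 11: window 'ac' -> MATCH
  Pos 12: window 'c' -> no
Total matches: 2

2


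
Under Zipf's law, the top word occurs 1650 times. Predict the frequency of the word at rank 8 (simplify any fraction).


Zipf's law: freq(rank) = f1 / rank
f1 = 1650, rank = 8
freq = 1650 / 8
GCD(1650, 8) = 2
Simplified: 825/4

825/4


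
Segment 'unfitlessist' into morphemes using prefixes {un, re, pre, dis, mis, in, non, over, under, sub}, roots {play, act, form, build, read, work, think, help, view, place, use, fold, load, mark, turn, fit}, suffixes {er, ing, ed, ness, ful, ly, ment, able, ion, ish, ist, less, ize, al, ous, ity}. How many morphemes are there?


Segmenting 'unfitlessist' against the inventory:
  'un' -> prefix (morpheme 1)
  'fit' -> root (morpheme 2)
  'less' -> suffix (morpheme 3)
  'ist' -> suffix (morpheme 4)
Total morphemes: 4

4


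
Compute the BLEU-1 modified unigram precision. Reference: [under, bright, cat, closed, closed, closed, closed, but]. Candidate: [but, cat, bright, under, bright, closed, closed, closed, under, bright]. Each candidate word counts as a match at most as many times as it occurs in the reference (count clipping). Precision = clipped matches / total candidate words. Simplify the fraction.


Reference word counts: {'bright': 1, 'but': 1, 'cat': 1, 'closed': 4, 'under': 1}
Checking each candidate word (with clipping):
  'but' -> in reference (ref count 1, used 1/1) -> match (matches: 1)
  'cat' -> in reference (ref count 1, used 1/1) -> match (matches: 2)
  'bright' -> in reference (ref count 1, used 1/1) -> match (matches: 3)
  'under' -> in reference (ref count 1, used 1/1) -> match (matches: 4)
  'bright' -> ref count 1 already used up (1/1) -> clipped, no match (matches: 4)
  'closed' -> in reference (ref count 4, used 1/4) -> match (matches: 5)
  'closed' -> in reference (ref count 4, used 2/4) -> match (matches: 6)
  'closed' -> in reference (ref count 4, used 3/4) -> match (matches: 7)
  'under' -> ref count 1 already used up (1/1) -> clipped, no match (matches: 7)
  'bright' -> ref count 1 already used up (1/1) -> clipped, no match (matches: 7)
Clipped matches: 7, Candidate length: 10
Precision = 7/10

7/10


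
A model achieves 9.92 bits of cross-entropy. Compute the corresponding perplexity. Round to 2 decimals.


Perplexity formula: PP = 2^H
H = 9.92
PP = 2^9.92
Decompose: 2^9.92 = 2^9 * 2^0.92
2^9 = 512, 2^0.92 ~ 1.8921153
PP ~ 512 * 1.8921153 = 968.7630336
Rounded to 2 decimals: 968.76

968.76


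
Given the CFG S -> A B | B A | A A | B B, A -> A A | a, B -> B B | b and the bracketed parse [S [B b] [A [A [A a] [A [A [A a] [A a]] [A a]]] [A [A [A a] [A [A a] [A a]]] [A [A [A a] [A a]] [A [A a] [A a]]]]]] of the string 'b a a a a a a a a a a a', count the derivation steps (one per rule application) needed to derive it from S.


Every bracketed nonterminal node [X ...] in the tree is produced by exactly one rule application.
Reading the tree off as a leftmost derivation:
  Step 1: S  =>  B A   (applied S -> B A)
  Step 2: B A  =>  b A   (applied B -> b)
  Step 3: b A  =>  b A A   (applied A -> A A)
  Step 4: b A A  =>  b A A A   (applied A -> A A)
  Step 5: b A A A  =>  b a A A   (applied A -> a)
  Step 6: b a A A  =>  b a A A A   (applied A -> A A)
  Step 7: b a A A A  =>  b a A A A A   (applied A -> A A)
  Step 8: b a A A A A  =>  b a a A A A   (applied A -> a)
  Step 9: b a a A A A  =>  b a a a A A   (applied A -> a)
  Step 10: b a a a A A  =>  b a a a a A   (applied A -> a)
  Step 11: b a a a a A  =>  b a a a a A A   (applied A -> A A)
  Step 12: b a a a a A A  =>  b a a a a A A A   (applied A -> A A)
  Step 13: b a a a a A A A  =>  b a a a a a A A   (applied A -> a)
  Step 14: b a a a a a A A  =>  b a a a a a A A A   (applied A -> A A)
  Step 15: b a a a a a A A A  =>  b a a a a a a A A   (applied A -> a)
  Step 16: b a a a a a a A A  =>  b a a a a a a a A   (applied A -> a)
  Step 17: b a a a a a a a A  =>  b a a a a a a a A A   (applied A -> A A)
  Step 18: b a a a a a a a A A  =>  b a a a a a a a A A A   (applied A -> A A)
  Step 19: b a a a a a a a A A A  =>  b a a a a a a a a A A   (applied A -> a)
  Step 20: b a a a a a a a a A A  =>  b a a a a a a a a a A   (applied A -> a)
  Step 21: b a a a a a a a a a A  =>  b a a a a a a a a a A A   (applied A -> A A)
  Step 22: b a a a a a a a a a A A  =>  b a a a a a a a a a a A   (applied A -> a)
  Step 23: b a a a a a a a a a a A  =>  b a a a a a a a a a a a   (applied A -> a)
Final yield: b a a a a a a a a a a a
Total rewrite steps: 23

23


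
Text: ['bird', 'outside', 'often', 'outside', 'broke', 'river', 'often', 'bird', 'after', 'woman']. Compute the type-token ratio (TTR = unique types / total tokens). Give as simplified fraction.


Tokens: 10
Unique types: ('after', 'bird', 'broke', 'often', 'outside', 'river', 'woman') = 7
TTR = 7/10
Already in lowest terms.

7/10


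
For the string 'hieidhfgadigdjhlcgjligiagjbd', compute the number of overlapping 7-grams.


String 'hieidhfgadigdjhlcgjligiagjbd' has length L = 28.
Number of overlapping n-grams = L - n + 1
Substituting: 28 - 7 + 1 = 22

22


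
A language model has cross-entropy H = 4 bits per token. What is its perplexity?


Perplexity formula: PP = 2^H
H = 4
PP = 2^4
Steps: 2^1 = 2, 2^2 = 4, 2^3 = 8, 2^4 = 16
PP = 16

16


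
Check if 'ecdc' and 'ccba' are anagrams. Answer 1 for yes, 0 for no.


Sort characters of 'ecdc': 'ccde'
Sort characters of 'ccba': 'abcc'
Sorted forms differ -> they are NOT anagrams
Result: 0

0


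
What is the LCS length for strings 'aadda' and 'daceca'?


DP table for LCS of 'aadda' and 'daceca':
       d  a  c  e  c  a
    0  0  0  0  0  0  0
  a 0  0  1  1  1  1  1
  a 0  0  1  1  1  1  2
  d 0  1  1  1  1  1  2
  d 0  1  1  1  1  1  2
  a 0  1  2  2  2  2  2
LCS: 'aa'
LCS length = 2

2


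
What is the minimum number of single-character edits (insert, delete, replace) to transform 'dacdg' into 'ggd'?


Building DP table for s1='dacdg' (len 5) and s2='ggd' (len 3):
       g  g  d
    0  1  2  3
  d 1  1  2  2
  a 2  2  2  3
  c 3  3  3  3
  d 4  4  4  3
  g 5  4  4  4
Edit distance = dp[5][3] = 4

4


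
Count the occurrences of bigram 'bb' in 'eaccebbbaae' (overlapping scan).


Scanning 'eaccebbbaae' for bigram 'bb':
  Position 0: 'ea' -> no
  Position 1: 'ac' -> no
  Position 2: 'cc' -> no
  Position 3: 'ce' -> no
  Position 4: 'eb' -> no
  Position 5: 'bb' -> MATCH
  Position 6: 'bb' -> MATCH
  Position 7: 'ba' -> no
  Position 8: 'aa' -> no
  Position 9: 'ae' -> no
Total matches: 2

2


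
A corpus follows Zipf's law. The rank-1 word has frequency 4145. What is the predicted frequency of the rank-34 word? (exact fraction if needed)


Zipf's law: freq(rank) = f1 / rank
f1 = 4145, rank = 34
freq = 4145 / 34
GCD(4145, 34) = 1
Simplified: 4145/34

4145/34


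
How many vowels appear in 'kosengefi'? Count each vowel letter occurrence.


Scanning each character of 'kosengefi':
  Position 1: 'k' -> consonant (running count: 0)
  Position 2: 'o' -> vowel (running count: 1)
  Position 3: 's' -> consonant (running count: 1)
  Position 4: 'e' -> vowel (running count: 2)
  Position 5: 'n' -> consonant (running count: 2)
  Position 6: 'g' -> consonant (running count: 2)
  Position 7: 'e' -> vowel (running count: 3)
  Position 8: 'f' -> consonant (running count: 3)
  Position 9: 'i' -> vowel (running count: 4)
Total vowels: 4

4


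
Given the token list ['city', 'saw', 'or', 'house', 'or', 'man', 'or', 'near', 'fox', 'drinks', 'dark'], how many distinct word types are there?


Listing all tokens and tracking unique types:
  Token 1: 'city' -> NEW (unique so far: 1)
  Token 2: 'saw' -> NEW (unique so far: 2)
  Token 3: 'or' -> NEW (unique so far: 3)
  Token 4: 'house' -> NEW (unique so far: 4)
  Token 5: 'or' -> duplicate (unique so far: 4)
  Token 6: 'man' -> NEW (unique so far: 5)
  Token 7: 'or' -> duplicate (unique so far: 5)
  Token 8: 'near' -> NEW (unique so far: 6)
  Token 9: 'fox' -> NEW (unique so far: 7)
  Token 10: 'drinks' -> NEW (unique so far: 8)
  Token 11: 'dark' -> NEW (unique so far: 9)
Unique types: ('city', 'dark', 'drinks', 'fox', 'house', 'man', 'near', 'or', 'saw')
Vocabulary size: 9

9


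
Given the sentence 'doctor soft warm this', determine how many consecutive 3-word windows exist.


Word trigrams from [4] words:
  Trigram 1: (doctor soft warm)
  Trigram 2: (soft warm this)
Total word trigrams: 4 - 2 = 2

2


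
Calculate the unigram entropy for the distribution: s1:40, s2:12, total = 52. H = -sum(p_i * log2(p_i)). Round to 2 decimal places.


Computing entropy H = -sum(p_i * log2(p_i)):
  s1: p = 40/52 = 0.7692, -p*log2(p) = 0.2912
  s2: p = 12/52 = 0.2308, -p*log2(p) = 0.4882
H = sum of terms = 0.7794
Rounded to 2 decimals: 0.78

0.78


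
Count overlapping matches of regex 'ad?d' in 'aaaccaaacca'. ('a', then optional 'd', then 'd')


Pattern: ad?d means 'a', then optional 'd', then 'd'.
Scanning 'aaaccaaacca' position-by-position:
  Pos 0: window 'aaa' -> no
  Pos 1: window 'aac' -> no
  Pos 2: window 'acc' -> no
  Pos 3: window 'cca' -> no
  Pos 4: window 'caa' -> no
  Pos 5: window 'aaa' -> no
  Pos 6: window 'aac' -> no
  Pos 7: window 'acc' -> no
  Pos 8: window 'cca' -> no
  Pos 9: window 'ca' -> no
  Pos 10: window 'a' -> no
Total matches: 0

0


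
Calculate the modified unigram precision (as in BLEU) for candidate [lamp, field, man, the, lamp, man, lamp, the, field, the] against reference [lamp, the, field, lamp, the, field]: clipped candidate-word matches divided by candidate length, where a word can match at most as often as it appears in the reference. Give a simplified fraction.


Reference word counts: {'field': 2, 'lamp': 2, 'the': 2}
Checking each candidate word (with clipping):
  'lamp' -> in reference (ref count 2, used 1/2) -> match (matches: 1)
  'field' -> in reference (ref count 2, used 1/2) -> match (matches: 2)
  'man' -> not in reference -> no match (matches: 2)
  'the' -> in reference (ref count 2, used 1/2) -> match (matches: 3)
  'lamp' -> in reference (ref count 2, used 2/2) -> match (matches: 4)
  'man' -> not in reference -> no match (matches: 4)
  'lamp' -> ref count 2 already used up (2/2) -> clipped, no match (matches: 4)
  'the' -> in reference (ref count 2, used 2/2) -> match (matches: 5)
  'field' -> in reference (ref count 2, used 2/2) -> match (matches: 6)
  'the' -> ref count 2 already used up (2/2) -> clipped, no match (matches: 6)
Clipped matches: 6, Candidate length: 10
Precision = 6/10 = 3/5

3/5


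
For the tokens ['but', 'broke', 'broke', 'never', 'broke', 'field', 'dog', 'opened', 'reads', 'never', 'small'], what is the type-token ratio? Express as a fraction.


Tokens: 11
Unique types: ('broke', 'but', 'dog', 'field', 'never', 'opened', 'reads', 'small') = 8
TTR = 8/11
Already in lowest terms.

8/11


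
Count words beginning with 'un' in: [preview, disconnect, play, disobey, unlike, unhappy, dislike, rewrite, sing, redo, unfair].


Checking each word for prefix 'un':
  'preview' -> no (count: 0)
  'disconnect' -> no (count: 0)
  'play' -> no (count: 0)
  'disobey' -> no (count: 0)
  'unlike' -> YES, starts with 'un' (count: 1)
  'unhappy' -> YES, starts with 'un' (count: 2)
  'dislike' -> no (count: 2)
  'rewrite' -> no (count: 2)
  'sing' -> no (count: 2)
  'redo' -> no (count: 2)
  'unfair' -> YES, starts with 'un' (count: 3)
Total with prefix 'un': 3

3


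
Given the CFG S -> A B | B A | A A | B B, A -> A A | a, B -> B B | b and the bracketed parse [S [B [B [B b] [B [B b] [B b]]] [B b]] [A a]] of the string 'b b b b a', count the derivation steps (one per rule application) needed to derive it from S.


Every bracketed nonterminal node [X ...] in the tree is produced by exactly one rule application.
Reading the tree off as a leftmost derivation:
  Step 1: S  =>  B A   (applied S -> B A)
  Step 2: B A  =>  B B A   (applied B -> B B)
  Step 3: B B A  =>  B B B A   (applied B -> B B)
  Step 4: B B B A  =>  b B B A   (applied B -> b)
  Step 5: b B B A  =>  b B B B A   (applied B -> B B)
  Step 6: b B B B A  =>  b b B B A   (applied B -> b)
  Step 7: b b B B A  =>  b b b B A   (applied B -> b)
  Step 8: b b b B A  =>  b b b b A   (applied B -> b)
  Step 9: b b b b A  =>  b b b b a   (applied A -> a)
Final yield: b b b b a
Total rewrite steps: 9

9


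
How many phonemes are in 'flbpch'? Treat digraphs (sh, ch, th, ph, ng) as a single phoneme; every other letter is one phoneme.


Parsing 'flbpch' greedily, digraphs first:
  'f' -> consonant phoneme (phonemes so far: 1)
  'l' -> consonant phoneme (phonemes so far: 2)
  'b' -> consonant phoneme (phonemes so far: 3)
  'p' -> consonant phoneme (phonemes so far: 4)
  'ch' -> digraph (1 consonant phoneme) (phonemes so far: 5)
Total phonemes: 5

5


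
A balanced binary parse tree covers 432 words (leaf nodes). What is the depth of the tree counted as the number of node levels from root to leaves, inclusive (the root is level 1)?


In a balanced binary tree with n leaves the deepest leaf is ceil(log2(n)) edges below the root,
so counting node levels inclusive of root and leaves gives ceil(log2(n)) + 1 levels.
log2(432) = 8.7549
ceil(8.7549) = 9
levels = 9 + 1 = 10

10


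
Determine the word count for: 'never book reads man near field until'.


Counting words by splitting on spaces:
  Word 1: 'never'
  Word 2: 'book'
  Word 3: 'reads'
  Word 4: 'man'
  Word 5: 'near'
  Word 6: 'field'
  Word 7: 'until'
Total words: 7

7


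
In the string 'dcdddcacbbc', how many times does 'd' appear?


Scanning 'dcdddcacbbc' for 'd':
  Position 0: 'd' -> MATCH (count: 1)
  Position 2: 'd' -> MATCH (count: 2)
  Position 3: 'd' -> MATCH (count: 3)
  Position 4: 'd' -> MATCH (count: 4)
Total occurrences of 'd': 4

4


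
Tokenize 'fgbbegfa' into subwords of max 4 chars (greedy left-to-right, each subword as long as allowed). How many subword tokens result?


'fgbbegfa' has 8 characters.
Chunking with max size 4:
  Chunk 1: 'fgbb' (positions 0-3)
  Chunk 2: 'egfa' (positions 4-7)
Total chunks: ceil(8 / 4) = 2

2


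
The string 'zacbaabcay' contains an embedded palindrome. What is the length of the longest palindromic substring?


Scanning 'zacbaabcay' for palindromic substrings.
Substring at positions 1-8: 'acbaabca'.
Check: reverse('acbaabca') = 'acbaabca' -> palindrome confirmed.
Neighbouring characters ('z' / 'y') break symmetry, so it cannot extend further.
No longer palindromic substring exists; longest length = 8

8


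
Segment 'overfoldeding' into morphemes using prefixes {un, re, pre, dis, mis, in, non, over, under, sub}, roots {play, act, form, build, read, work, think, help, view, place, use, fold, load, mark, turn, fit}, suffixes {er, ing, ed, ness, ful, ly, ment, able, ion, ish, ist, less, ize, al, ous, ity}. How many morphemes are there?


Segmenting 'overfoldeding' against the inventory:
  'over' -> prefix (morpheme 1)
  'fold' -> root (morpheme 2)
  'ed' -> suffix (morpheme 3)
  'ing' -> suffix (morpheme 4)
Total morphemes: 4

4


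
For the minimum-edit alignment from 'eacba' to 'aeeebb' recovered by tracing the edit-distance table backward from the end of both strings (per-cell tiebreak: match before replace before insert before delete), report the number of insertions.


Edit distance = 4. Backtracking from cell (5, 6) with preference match > replace > insert > delete,
then listing the resulting alignment 'eacba' -> 'aeeebb' left to right:
  Step 1: insert 'a' [insertion #1]
  Step 2: keep 'e'
  Step 3: replace a->e
  Step 4: replace c->e
  Step 5: keep 'b'
  Step 6: replace a->b
Total insertions: 1

1


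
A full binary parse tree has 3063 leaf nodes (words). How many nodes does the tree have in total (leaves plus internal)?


Leaf nodes (terminals): 3063
Internal nodes = n - 1 = 3063 - 1 = 3062
Total = leaves + internal = 3063 + 3062 = 6125

6125


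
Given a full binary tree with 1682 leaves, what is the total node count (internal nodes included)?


Leaf nodes (terminals): 1682
Internal nodes = n - 1 = 1682 - 1 = 1681
Total = leaves + internal = 1682 + 1681 = 3363

3363


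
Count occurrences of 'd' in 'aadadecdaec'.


Scanning 'aadadecdaec' for 'd':
  Position 2: 'd' -> MATCH (count: 1)
  Position 4: 'd' -> MATCH (count: 2)
  Position 7: 'd' -> MATCH (count: 3)
Total occurrences of 'd': 3

3
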